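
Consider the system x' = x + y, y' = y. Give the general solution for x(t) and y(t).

x(t) = c_1e^(t) + c_2te^(t) + 2c_2e^(t), y(t) = c_2e^(t)

Coefficient matrix A = [[1, 1], [0, 1]].
Characteristic polynomial det(A - λI) = λ^2 - 2λ + 1 = 0.
Single eigenvalue λ = 1 with algebraic multiplicity 2.
Eigenvector v = (1,0); generalized eigenvector w with (A-λI)w=v is (2,1).
General solution: e^(t)[c_1·v + c_2·(t·v + w)].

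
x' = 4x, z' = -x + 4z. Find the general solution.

x(t) = -K_2e^(4t), z(t) = K_1e^(4t) + K_2te^(4t)

Coefficient matrix A = [[4, 0], [-1, 4]].
Characteristic polynomial det(A - λI) = λ^2 - 8λ + 16 = 0.
Single eigenvalue λ = 4 with algebraic multiplicity 2.
Eigenvector v = (0,1); generalized eigenvector w with (A-λI)w=v is (-1,0).
General solution: e^(4t)[K_1·v + K_2·(t·v + w)].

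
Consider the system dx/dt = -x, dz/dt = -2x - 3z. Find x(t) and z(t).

x(t) = C_1e^(-t), z(t) = -C_1e^(-t) - C_2e^(-3t)

Coefficient matrix A = [[-1, 0], [-2, -3]].
Characteristic polynomial det(A - λI) = λ^2 + 4λ + 3 = 0.
Eigenvalues λ = -1, -3.
For λ=-1: (A-λI) row 2 is [-2, -2], so an eigenvector is (1, -1).
For λ=-3: (A-λI) row 1 is [2, 0], so an eigenvector is (0, -1).
General solution: C_1e^(-t)(1,-1) + C_2e^(-3t)(0,-1).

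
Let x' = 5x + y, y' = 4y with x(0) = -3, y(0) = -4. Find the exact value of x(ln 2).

A = [[5,1],[0,4]]; eigenvalues λ = 4, 5.
Eigenvectors: (-1,1) for λ=4, (-1,0) for λ=5.
From the initial condition, c_1 = -4, c_2 = 7.
x(ln 2) = (-4)(2^4)(-1) + (7)(2^5)(-1) = -160.

-160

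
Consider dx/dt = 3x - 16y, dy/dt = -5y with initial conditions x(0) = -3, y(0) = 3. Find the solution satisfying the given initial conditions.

Coefficient matrix A = [[3, -16], [0, -5]].
Characteristic polynomial det(A - λI) = λ^2 + 2λ - 15 = 0.
Eigenvalues λ = -5, 3.
For λ=-5: (A-λI) row 1 is [8, -16], so an eigenvector is (-2, -1).
For λ=3: (A-λI) row 1 is [0, -16], so an eigenvector is (1, 0).
General solution: K_1e^(-5t)(-2,-1) + K_2e^(3t)(1,0).
Applying x(0)=-3, y(0)=3 gives K_1=-3, K_2=-9.

x(t) = -9e^(3t) + 6e^(-5t), y(t) = 3e^(-5t)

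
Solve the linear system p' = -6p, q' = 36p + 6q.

Coefficient matrix A = [[-6, 0], [36, 6]].
Characteristic polynomial det(A - λI) = λ^2 - 36 = 0.
Eigenvalues λ = -6, 6.
For λ=-6: (A-λI) row 2 is [36, 12], so an eigenvector is (-1, 3).
For λ=6: (A-λI) row 1 is [-12, 0], so an eigenvector is (0, 1).
General solution: c_1e^(-6t)(-1,3) + c_2e^(6t)(0,1).

p(t) = -c_1e^(-6t), q(t) = 3c_1e^(-6t) + c_2e^(6t)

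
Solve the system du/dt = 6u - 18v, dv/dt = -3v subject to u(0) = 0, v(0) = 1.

Coefficient matrix A = [[6, -18], [0, -3]].
Characteristic polynomial det(A - λI) = λ^2 - 3λ - 18 = 0.
Eigenvalues λ = -3, 6.
For λ=-3: (A-λI) row 1 is [9, -18], so an eigenvector is (2, 1).
For λ=6: (A-λI) row 1 is [0, -18], so an eigenvector is (-1, 0).
General solution: K_1e^(-3t)(2,1) + K_2e^(6t)(-1,0).
Applying u(0)=0, v(0)=1 gives K_1=1, K_2=2.

u(t) = -2e^(6t) + 2e^(-3t), v(t) = e^(-3t)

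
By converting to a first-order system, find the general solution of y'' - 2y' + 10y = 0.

y(t) = c_1e^(t)cos(3t) + c_2e^(t)sin(3t)

Let x_1 = y, x_2 = y'. Then x_1' = x_2 and x_2' = -10x_1 + 2x_2.
A = [[0,1],[-10,2]]; det(A-λI) = λ^2 - 2λ + 10.
Eigenvalues λ = 1 ± 3i.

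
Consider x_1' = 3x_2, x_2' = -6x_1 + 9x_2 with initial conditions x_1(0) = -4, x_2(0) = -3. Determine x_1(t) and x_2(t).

Coefficient matrix A = [[0, 3], [-6, 9]].
Characteristic polynomial det(A - λI) = λ^2 - 9λ + 18 = 0.
Eigenvalues λ = 3, 6.
For λ=3: (A-λI) row 1 is [-3, 3], so an eigenvector is (-1, -1).
For λ=6: (A-λI) row 1 is [-6, 3], so an eigenvector is (1, 2).
General solution: c_1e^(3t)(-1,-1) + c_2e^(6t)(1,2).
Applying x_1(0)=-4, x_2(0)=-3 gives c_1=5, c_2=1.

x_1(t) = e^(6t) - 5e^(3t), x_2(t) = 2e^(6t) - 5e^(3t)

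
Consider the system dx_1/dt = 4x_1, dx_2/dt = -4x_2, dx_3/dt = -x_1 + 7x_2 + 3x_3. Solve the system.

x_1(t) = C_1e^(4t), x_2(t) = C_2e^(-4t), x_3(t) = -C_1e^(4t) - C_2e^(-4t) + C_3e^(3t)

Coefficient matrix A = [[4, 0, 0], [0, -4, 0], [-1, 7, 3]].
det(A - λI) = 0 gives eigenvalues λ = 4, -4, 3.
For λ=4: eigenvector (1,0,-1).
For λ=-4: eigenvector (0,1,-1).
For λ=3: eigenvector (0,0,1).
General solution: C_1e^(4t)(1,0,-1) + C_2e^(-4t)(0,1,-1) + C_3e^(3t)(0,0,1).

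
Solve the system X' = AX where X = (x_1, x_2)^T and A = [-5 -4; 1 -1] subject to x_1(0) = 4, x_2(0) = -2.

x_1(t) = 4e^(-3t), x_2(t) = -2e^(-3t)

Coefficient matrix A = [[-5, -4], [1, -1]].
Characteristic polynomial det(A - λI) = λ^2 + 6λ + 9 = 0.
Single eigenvalue λ = -3 with algebraic multiplicity 2.
Eigenvector v = (2,-1); generalized eigenvector w with (A-λI)w=v is (3,-2).
General solution: e^(-3t)[c_1·v + c_2·(t·v + w)].
Applying x_1(0)=4, x_2(0)=-2 gives c_1=2, c_2=0.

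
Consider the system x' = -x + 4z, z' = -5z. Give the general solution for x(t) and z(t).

x(t) = -C_1e^(-t) + C_2e^(-5t), z(t) = -C_2e^(-5t)

Coefficient matrix A = [[-1, 4], [0, -5]].
Characteristic polynomial det(A - λI) = λ^2 + 6λ + 5 = 0.
Eigenvalues λ = -1, -5.
For λ=-1: (A-λI) row 1 is [0, 4], so an eigenvector is (-1, 0).
For λ=-5: (A-λI) row 1 is [4, 4], so an eigenvector is (1, -1).
General solution: C_1e^(-t)(-1,0) + C_2e^(-5t)(1,-1).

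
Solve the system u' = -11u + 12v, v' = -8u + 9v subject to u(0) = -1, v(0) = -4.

u(t) = -10e^(t) + 9e^(-3t), v(t) = -10e^(t) + 6e^(-3t)

Coefficient matrix A = [[-11, 12], [-8, 9]].
Characteristic polynomial det(A - λI) = λ^2 + 2λ - 3 = 0.
Eigenvalues λ = 1, -3.
For λ=1: (A-λI) row 1 is [-12, 12], so an eigenvector is (1, 1).
For λ=-3: (A-λI) row 1 is [-8, 12], so an eigenvector is (3, 2).
General solution: c_1e^(t)(1,1) + c_2e^(-3t)(3,2).
Applying u(0)=-1, v(0)=-4 gives c_1=-10, c_2=3.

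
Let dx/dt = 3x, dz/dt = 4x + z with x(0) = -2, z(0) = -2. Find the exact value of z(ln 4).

A = [[3,0],[4,1]]; eigenvalues λ = 3, 1.
Eigenvectors: (-1,-2) for λ=3, (0,1) for λ=1.
From the initial condition, c_1 = 2, c_2 = 2.
z(ln 4) = (2)(4^3)(-2) + (2)(4^1)(1) = -248.

-248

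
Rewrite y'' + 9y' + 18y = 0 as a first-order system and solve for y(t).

y(t) = C_1e^(-3t) + C_2e^(-6t)

Let x_1 = y, x_2 = y'. Then x_1' = x_2 and x_2' = -18x_1 - 9x_2.
A = [[0,1],[-18,-9]]; det(A-λI) = λ^2 + 9λ + 18.
Eigenvalues λ = -3, -6 with eigenvectors (1,-3), (1,-6).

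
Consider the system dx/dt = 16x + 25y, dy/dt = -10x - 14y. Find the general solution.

x(t) = -2c_1e^(t)sin(5t) + c_1e^(t)cos(5t) + c_2e^(t)sin(5t) + 2c_2e^(t)cos(5t), y(t) = c_1e^(t)sin(5t) - c_1e^(t)cos(5t) - c_2e^(t)sin(5t) - c_2e^(t)cos(5t)

Coefficient matrix A = [[16, 25], [-10, -14]].
Characteristic polynomial det(A - λI) = λ^2 - 2λ + 26 = 0.
Eigenvalues λ = 1 ± 5i (complex conjugate pair).
For λ=1+5i: an eigenvector is (1,-1) - i(-2,1) = (1 + 2i, -1 - i).
A real fundamental pair from Re and Im of e^((1+5i)t)v: X_1 = e^(t)(cos(5t)·(1,-1) + sin(5t)·(-2,1)), X_2 = e^(t)(sin(5t)·(1,-1) - cos(5t)·(-2,1)).
General solution: c_1X_1 + c_2X_2.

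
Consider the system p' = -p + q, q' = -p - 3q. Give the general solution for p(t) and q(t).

Coefficient matrix A = [[-1, 1], [-1, -3]].
Characteristic polynomial det(A - λI) = λ^2 + 4λ + 4 = 0.
Single eigenvalue λ = -2 with algebraic multiplicity 2.
Eigenvector v = (-1,1); generalized eigenvector w with (A-λI)w=v is (-3,2).
General solution: e^(-2t)[c_1·v + c_2·(t·v + w)].

p(t) = -c_1e^(-2t) - c_2te^(-2t) - 3c_2e^(-2t), q(t) = c_1e^(-2t) + c_2te^(-2t) + 2c_2e^(-2t)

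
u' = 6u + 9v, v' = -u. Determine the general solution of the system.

u(t) = -3c_1e^(3t) - 3c_2te^(3t) + 2c_2e^(3t), v(t) = c_1e^(3t) + c_2te^(3t) - c_2e^(3t)

Coefficient matrix A = [[6, 9], [-1, 0]].
Characteristic polynomial det(A - λI) = λ^2 - 6λ + 9 = 0.
Single eigenvalue λ = 3 with algebraic multiplicity 2.
Eigenvector v = (-3,1); generalized eigenvector w with (A-λI)w=v is (2,-1).
General solution: e^(3t)[c_1·v + c_2·(t·v + w)].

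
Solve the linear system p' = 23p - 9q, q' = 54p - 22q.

Coefficient matrix A = [[23, -9], [54, -22]].
Characteristic polynomial det(A - λI) = λ^2 - λ - 20 = 0.
Eigenvalues λ = 5, -4.
For λ=5: (A-λI) row 1 is [18, -9], so an eigenvector is (1, 2).
For λ=-4: (A-λI) row 1 is [27, -9], so an eigenvector is (1, 3).
General solution: K_1e^(5t)(1,2) + K_2e^(-4t)(1,3).

p(t) = K_1e^(5t) + K_2e^(-4t), q(t) = 2K_1e^(5t) + 3K_2e^(-4t)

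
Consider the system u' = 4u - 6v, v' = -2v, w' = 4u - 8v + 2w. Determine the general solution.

u(t) = K_1e^(4t) + K_2e^(-2t), v(t) = K_2e^(-2t), w(t) = 2K_1e^(4t) + K_2e^(-2t) + K_3e^(2t)

Coefficient matrix A = [[4, -6, 0], [0, -2, 0], [4, -8, 2]].
det(A - λI) = 0 gives eigenvalues λ = 4, -2, 2.
For λ=4: eigenvector (1,0,2).
For λ=-2: eigenvector (1,1,1).
For λ=2: eigenvector (0,0,1).
General solution: K_1e^(4t)(1,0,2) + K_2e^(-2t)(1,1,1) + K_3e^(2t)(0,0,1).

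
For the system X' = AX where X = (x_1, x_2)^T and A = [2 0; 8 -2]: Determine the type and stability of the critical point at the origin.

saddle

A = [[2,0],[8,-2]]; det(A-λI) = λ^2 - 4.
λ = -2, 2: opposite signs.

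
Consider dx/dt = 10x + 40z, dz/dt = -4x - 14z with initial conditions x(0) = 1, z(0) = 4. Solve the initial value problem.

x(t) = 43e^(-2t)sin(4t) + e^(-2t)cos(4t), z(t) = -13e^(-2t)sin(4t) + 4e^(-2t)cos(4t)

Coefficient matrix A = [[10, 40], [-4, -14]].
Characteristic polynomial det(A - λI) = λ^2 + 4λ + 20 = 0.
Eigenvalues λ = -2 ± 4i (complex conjugate pair).
For λ=-2+4i: an eigenvector is (3,-1) - i(-1,0) = (3 + i, -1).
A real fundamental pair from Re and Im of e^((-2+4i)t)v: X_1 = e^(-2t)(cos(4t)·(3,-1) + sin(4t)·(-1,0)), X_2 = e^(-2t)(sin(4t)·(3,-1) - cos(4t)·(-1,0)).
General solution: K_1X_1 + K_2X_2.
Applying x(0)=1, z(0)=4 gives K_1=-4, K_2=13.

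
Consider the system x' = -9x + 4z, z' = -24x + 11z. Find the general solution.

x(t) = -C_1e^(3t) - C_2e^(-t), z(t) = -3C_1e^(3t) - 2C_2e^(-t)

Coefficient matrix A = [[-9, 4], [-24, 11]].
Characteristic polynomial det(A - λI) = λ^2 - 2λ - 3 = 0.
Eigenvalues λ = 3, -1.
For λ=3: (A-λI) row 1 is [-12, 4], so an eigenvector is (-1, -3).
For λ=-1: (A-λI) row 1 is [-8, 4], so an eigenvector is (-1, -2).
General solution: C_1e^(3t)(-1,-3) + C_2e^(-t)(-1,-2).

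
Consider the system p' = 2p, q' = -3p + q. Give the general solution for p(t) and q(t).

Coefficient matrix A = [[2, 0], [-3, 1]].
Characteristic polynomial det(A - λI) = λ^2 - 3λ + 2 = 0.
Eigenvalues λ = 1, 2.
For λ=1: (A-λI) row 1 is [1, 0], so an eigenvector is (0, -1).
For λ=2: (A-λI) row 2 is [-3, -1], so an eigenvector is (1, -3).
General solution: K_1e^(t)(0,-1) + K_2e^(2t)(1,-3).

p(t) = K_2e^(2t), q(t) = -K_1e^(t) - 3K_2e^(2t)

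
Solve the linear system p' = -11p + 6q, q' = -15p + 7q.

p(t) = K_1e^(-2t)sin(3t) - K_1e^(-2t)cos(3t) - K_2e^(-2t)sin(3t) - K_2e^(-2t)cos(3t), q(t) = 2K_1e^(-2t)sin(3t) - K_1e^(-2t)cos(3t) - K_2e^(-2t)sin(3t) - 2K_2e^(-2t)cos(3t)

Coefficient matrix A = [[-11, 6], [-15, 7]].
Characteristic polynomial det(A - λI) = λ^2 + 4λ + 13 = 0.
Eigenvalues λ = -2 ± 3i (complex conjugate pair).
For λ=-2+3i: an eigenvector is (-1,-1) - i(1,2) = (-1 - i, -1 - 2i).
A real fundamental pair from Re and Im of e^((-2+3i)t)v: X_1 = e^(-2t)(cos(3t)·(-1,-1) + sin(3t)·(1,2)), X_2 = e^(-2t)(sin(3t)·(-1,-1) - cos(3t)·(1,2)).
General solution: K_1X_1 + K_2X_2.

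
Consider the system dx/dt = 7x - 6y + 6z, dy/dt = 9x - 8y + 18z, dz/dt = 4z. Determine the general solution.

Coefficient matrix A = [[7, -6, 6], [9, -8, 18], [0, 0, 4]].
det(A - λI) = 0 gives eigenvalues λ = -2, 1, 4.
For λ=-2: eigenvector (2,3,0).
For λ=1: eigenvector (1,1,0).
For λ=4: eigenvector (-2,0,1).
General solution: C_1e^(-2t)(2,3,0) + C_2e^(t)(1,1,0) + C_3e^(4t)(-2,0,1).

x(t) = 2C_1e^(-2t) + C_2e^(t) - 2C_3e^(4t), y(t) = 3C_1e^(-2t) + C_2e^(t), z(t) = C_3e^(4t)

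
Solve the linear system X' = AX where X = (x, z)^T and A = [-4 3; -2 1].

Coefficient matrix A = [[-4, 3], [-2, 1]].
Characteristic polynomial det(A - λI) = λ^2 + 3λ + 2 = 0.
Eigenvalues λ = -1, -2.
For λ=-1: (A-λI) row 1 is [-3, 3], so an eigenvector is (-1, -1).
For λ=-2: (A-λI) row 1 is [-2, 3], so an eigenvector is (-3, -2).
General solution: C_1e^(-t)(-1,-1) + C_2e^(-2t)(-3,-2).

x(t) = -C_1e^(-t) - 3C_2e^(-2t), z(t) = -C_1e^(-t) - 2C_2e^(-2t)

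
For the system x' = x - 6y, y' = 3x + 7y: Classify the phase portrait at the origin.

A = [[1,-6],[3,7]]; det(A-λI) = λ^2 - 8λ + 25.
λ = 4 ± 3i: positive real part.

unstable spiral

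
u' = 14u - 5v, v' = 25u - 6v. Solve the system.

Coefficient matrix A = [[14, -5], [25, -6]].
Characteristic polynomial det(A - λI) = λ^2 - 8λ + 41 = 0.
Eigenvalues λ = 4 ± 5i (complex conjugate pair).
For λ=4+5i: an eigenvector is (-1,-2) - i(0,-1) = (-1, -2 + i).
A real fundamental pair from Re and Im of e^((4+5i)t)v: X_1 = e^(4t)(cos(5t)·(-1,-2) + sin(5t)·(0,-1)), X_2 = e^(4t)(sin(5t)·(-1,-2) - cos(5t)·(0,-1)).
General solution: K_1X_1 + K_2X_2.

u(t) = -K_1e^(4t)cos(5t) - K_2e^(4t)sin(5t), v(t) = -K_1e^(4t)sin(5t) - 2K_1e^(4t)cos(5t) - 2K_2e^(4t)sin(5t) + K_2e^(4t)cos(5t)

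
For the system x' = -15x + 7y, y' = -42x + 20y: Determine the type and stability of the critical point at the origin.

A = [[-15,7],[-42,20]]; det(A-λI) = λ^2 - 5λ - 6.
λ = 6, -1: opposite signs.

saddle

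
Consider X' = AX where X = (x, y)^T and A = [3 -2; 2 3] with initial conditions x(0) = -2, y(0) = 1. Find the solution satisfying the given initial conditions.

x(t) = -e^(3t)sin(2t) - 2e^(3t)cos(2t), y(t) = -2e^(3t)sin(2t) + e^(3t)cos(2t)

Coefficient matrix A = [[3, -2], [2, 3]].
Characteristic polynomial det(A - λI) = λ^2 - 6λ + 13 = 0.
Eigenvalues λ = 3 ± 2i (complex conjugate pair).
For λ=3+2i: an eigenvector is (0,-1) - i(1,0) = (0 - i, -1).
A real fundamental pair from Re and Im of e^((3+2i)t)v: X_1 = e^(3t)(cos(2t)·(0,-1) + sin(2t)·(1,0)), X_2 = e^(3t)(sin(2t)·(0,-1) - cos(2t)·(1,0)).
General solution: K_1X_1 + K_2X_2.
Applying x(0)=-2, y(0)=1 gives K_1=-1, K_2=2.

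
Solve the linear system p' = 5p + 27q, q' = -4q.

p(t) = 3K_1e^(-4t) + K_2e^(5t), q(t) = -K_1e^(-4t)

Coefficient matrix A = [[5, 27], [0, -4]].
Characteristic polynomial det(A - λI) = λ^2 - λ - 20 = 0.
Eigenvalues λ = -4, 5.
For λ=-4: (A-λI) row 1 is [9, 27], so an eigenvector is (3, -1).
For λ=5: (A-λI) row 1 is [0, 27], so an eigenvector is (1, 0).
General solution: K_1e^(-4t)(3,-1) + K_2e^(5t)(1,0).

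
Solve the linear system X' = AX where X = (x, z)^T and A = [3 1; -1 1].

Coefficient matrix A = [[3, 1], [-1, 1]].
Characteristic polynomial det(A - λI) = λ^2 - 4λ + 4 = 0.
Single eigenvalue λ = 2 with algebraic multiplicity 2.
Eigenvector v = (1,-1); generalized eigenvector w with (A-λI)w=v is (1,0).
General solution: e^(2t)[C_1·v + C_2·(t·v + w)].

x(t) = C_1e^(2t) + C_2te^(2t) + C_2e^(2t), z(t) = -C_1e^(2t) - C_2te^(2t)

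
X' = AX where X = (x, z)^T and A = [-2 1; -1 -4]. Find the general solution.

x(t) = C_1e^(-3t) + C_2te^(-3t) + 2C_2e^(-3t), z(t) = -C_1e^(-3t) - C_2te^(-3t) - C_2e^(-3t)

Coefficient matrix A = [[-2, 1], [-1, -4]].
Characteristic polynomial det(A - λI) = λ^2 + 6λ + 9 = 0.
Single eigenvalue λ = -3 with algebraic multiplicity 2.
Eigenvector v = (1,-1); generalized eigenvector w with (A-λI)w=v is (2,-1).
General solution: e^(-3t)[C_1·v + C_2·(t·v + w)].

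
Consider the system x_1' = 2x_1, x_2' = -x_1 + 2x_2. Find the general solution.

Coefficient matrix A = [[2, 0], [-1, 2]].
Characteristic polynomial det(A - λI) = λ^2 - 4λ + 4 = 0.
Single eigenvalue λ = 2 with algebraic multiplicity 2.
Eigenvector v = (0,-1); generalized eigenvector w with (A-λI)w=v is (1,2).
General solution: e^(2t)[C_1·v + C_2·(t·v + w)].

x_1(t) = C_2e^(2t), x_2(t) = -C_1e^(2t) - C_2te^(2t) + 2C_2e^(2t)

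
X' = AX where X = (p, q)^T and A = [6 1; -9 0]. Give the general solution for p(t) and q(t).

p(t) = c_1e^(3t) + c_2te^(3t), q(t) = -3c_1e^(3t) - 3c_2te^(3t) + c_2e^(3t)

Coefficient matrix A = [[6, 1], [-9, 0]].
Characteristic polynomial det(A - λI) = λ^2 - 6λ + 9 = 0.
Single eigenvalue λ = 3 with algebraic multiplicity 2.
Eigenvector v = (1,-3); generalized eigenvector w with (A-λI)w=v is (0,1).
General solution: e^(3t)[c_1·v + c_2·(t·v + w)].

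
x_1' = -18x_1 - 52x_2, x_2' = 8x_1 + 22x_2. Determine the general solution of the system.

x_1(t) = 3C_1e^(2t)sin(4t) + 2C_1e^(2t)cos(4t) + 2C_2e^(2t)sin(4t) - 3C_2e^(2t)cos(4t), x_2(t) = -C_1e^(2t)sin(4t) - C_1e^(2t)cos(4t) - C_2e^(2t)sin(4t) + C_2e^(2t)cos(4t)

Coefficient matrix A = [[-18, -52], [8, 22]].
Characteristic polynomial det(A - λI) = λ^2 - 4λ + 20 = 0.
Eigenvalues λ = 2 ± 4i (complex conjugate pair).
For λ=2+4i: an eigenvector is (2,-1) - i(3,-1) = (2 - 3i, -1 + i).
A real fundamental pair from Re and Im of e^((2+4i)t)v: X_1 = e^(2t)(cos(4t)·(2,-1) + sin(4t)·(3,-1)), X_2 = e^(2t)(sin(4t)·(2,-1) - cos(4t)·(3,-1)).
General solution: C_1X_1 + C_2X_2.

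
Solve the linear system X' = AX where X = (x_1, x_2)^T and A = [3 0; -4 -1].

Coefficient matrix A = [[3, 0], [-4, -1]].
Characteristic polynomial det(A - λI) = λ^2 - 2λ - 3 = 0.
Eigenvalues λ = 3, -1.
For λ=3: (A-λI) row 2 is [-4, -4], so an eigenvector is (1, -1).
For λ=-1: (A-λI) row 1 is [4, 0], so an eigenvector is (0, -1).
General solution: C_1e^(3t)(1,-1) + C_2e^(-t)(0,-1).

x_1(t) = C_1e^(3t), x_2(t) = -C_1e^(3t) - C_2e^(-t)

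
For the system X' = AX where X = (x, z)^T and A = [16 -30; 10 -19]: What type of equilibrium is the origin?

A = [[16,-30],[10,-19]]; det(A-λI) = λ^2 + 3λ - 4.
λ = 1, -4: opposite signs.

saddle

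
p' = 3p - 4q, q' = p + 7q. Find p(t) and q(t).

Coefficient matrix A = [[3, -4], [1, 7]].
Characteristic polynomial det(A - λI) = λ^2 - 10λ + 25 = 0.
Single eigenvalue λ = 5 with algebraic multiplicity 2.
Eigenvector v = (2,-1); generalized eigenvector w with (A-λI)w=v is (-3,1).
General solution: e^(5t)[C_1·v + C_2·(t·v + w)].

p(t) = 2C_1e^(5t) + 2C_2te^(5t) - 3C_2e^(5t), q(t) = -C_1e^(5t) - C_2te^(5t) + C_2e^(5t)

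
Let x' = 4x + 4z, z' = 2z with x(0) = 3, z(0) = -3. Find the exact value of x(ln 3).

A = [[4,4],[0,2]]; eigenvalues λ = 2, 4.
Eigenvectors: (2,-1) for λ=2, (1,0) for λ=4.
From the initial condition, c_1 = 3, c_2 = -3.
x(ln 3) = (3)(3^2)(2) + (-3)(3^4)(1) = -189.

-189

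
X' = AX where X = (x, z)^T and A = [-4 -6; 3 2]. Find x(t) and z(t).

x(t) = -K_1e^(-t)sin(3t) + K_1e^(-t)cos(3t) + K_2e^(-t)sin(3t) + K_2e^(-t)cos(3t), z(t) = K_1e^(-t)sin(3t) - K_2e^(-t)cos(3t)

Coefficient matrix A = [[-4, -6], [3, 2]].
Characteristic polynomial det(A - λI) = λ^2 + 2λ + 10 = 0.
Eigenvalues λ = -1 ± 3i (complex conjugate pair).
For λ=-1+3i: an eigenvector is (1,0) - i(-1,1) = (1 + i, 0 - i).
A real fundamental pair from Re and Im of e^((-1+3i)t)v: X_1 = e^(-t)(cos(3t)·(1,0) + sin(3t)·(-1,1)), X_2 = e^(-t)(sin(3t)·(1,0) - cos(3t)·(-1,1)).
General solution: K_1X_1 + K_2X_2.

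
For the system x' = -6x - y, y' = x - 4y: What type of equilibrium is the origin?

A = [[-6,-1],[1,-4]]; det(A-λI) = λ^2 + 10λ + 25.
repeated λ = -5 with a single eigenvector.

stable improper node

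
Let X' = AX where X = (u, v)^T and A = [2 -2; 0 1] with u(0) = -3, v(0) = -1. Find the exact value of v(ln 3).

A = [[2,-2],[0,1]]; eigenvalues λ = 1, 2.
Eigenvectors: (-2,-1) for λ=1, (-1,0) for λ=2.
From the initial condition, c_1 = 1, c_2 = 1.
v(ln 3) = (1)(3^1)(-1) + (1)(3^2)(0) = -3.

-3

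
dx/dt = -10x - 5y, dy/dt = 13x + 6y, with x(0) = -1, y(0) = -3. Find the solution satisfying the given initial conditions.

Coefficient matrix A = [[-10, -5], [13, 6]].
Characteristic polynomial det(A - λI) = λ^2 + 4λ + 5 = 0.
Eigenvalues λ = -2 ± i (complex conjugate pair).
For λ=-2+i: an eigenvector is (-2,3) - i(1,-2) = (-2 - i, 3 + 2i).
A real fundamental pair from Re and Im of e^((-2+i)t)v: X_1 = e^(-2t)(cos(t)·(-2,3) + sin(t)·(1,-2)), X_2 = e^(-2t)(sin(t)·(-2,3) - cos(t)·(1,-2)).
General solution: K_1X_1 + K_2X_2.
Applying x(0)=-1, y(0)=-3 gives K_1=5, K_2=-9.

x(t) = 23e^(-2t)sin(t) - e^(-2t)cos(t), y(t) = -37e^(-2t)sin(t) - 3e^(-2t)cos(t)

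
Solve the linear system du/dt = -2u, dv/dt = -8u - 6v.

Coefficient matrix A = [[-2, 0], [-8, -6]].
Characteristic polynomial det(A - λI) = λ^2 + 8λ + 12 = 0.
Eigenvalues λ = -2, -6.
For λ=-2: (A-λI) row 2 is [-8, -4], so an eigenvector is (1, -2).
For λ=-6: (A-λI) row 1 is [4, 0], so an eigenvector is (0, -1).
General solution: C_1e^(-2t)(1,-2) + C_2e^(-6t)(0,-1).

u(t) = C_1e^(-2t), v(t) = -2C_1e^(-2t) - C_2e^(-6t)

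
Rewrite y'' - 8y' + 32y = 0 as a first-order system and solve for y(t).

y(t) = C_1e^(4t)cos(4t) + C_2e^(4t)sin(4t)

Let x_1 = y, x_2 = y'. Then x_1' = x_2 and x_2' = -32x_1 + 8x_2.
A = [[0,1],[-32,8]]; det(A-λI) = λ^2 - 8λ + 32.
Eigenvalues λ = 4 ± 4i.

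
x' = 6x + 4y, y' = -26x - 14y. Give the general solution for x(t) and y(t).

x(t) = -c_1e^(-4t)sin(2t) - c_1e^(-4t)cos(2t) - c_2e^(-4t)sin(2t) + c_2e^(-4t)cos(2t), y(t) = 3c_1e^(-4t)sin(2t) + 2c_1e^(-4t)cos(2t) + 2c_2e^(-4t)sin(2t) - 3c_2e^(-4t)cos(2t)

Coefficient matrix A = [[6, 4], [-26, -14]].
Characteristic polynomial det(A - λI) = λ^2 + 8λ + 20 = 0.
Eigenvalues λ = -4 ± 2i (complex conjugate pair).
For λ=-4+2i: an eigenvector is (-1,2) - i(-1,3) = (-1 + i, 2 - 3i).
A real fundamental pair from Re and Im of e^((-4+2i)t)v: X_1 = e^(-4t)(cos(2t)·(-1,2) + sin(2t)·(-1,3)), X_2 = e^(-4t)(sin(2t)·(-1,2) - cos(2t)·(-1,3)).
General solution: c_1X_1 + c_2X_2.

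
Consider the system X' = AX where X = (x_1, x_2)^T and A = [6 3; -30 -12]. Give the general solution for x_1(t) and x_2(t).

x_1(t) = C_1e^(-3t)sin(3t) - C_2e^(-3t)cos(3t), x_2(t) = -3C_1e^(-3t)sin(3t) + C_1e^(-3t)cos(3t) + C_2e^(-3t)sin(3t) + 3C_2e^(-3t)cos(3t)

Coefficient matrix A = [[6, 3], [-30, -12]].
Characteristic polynomial det(A - λI) = λ^2 + 6λ + 18 = 0.
Eigenvalues λ = -3 ± 3i (complex conjugate pair).
For λ=-3+3i: an eigenvector is (0,1) - i(1,-3) = (0 - i, 1 + 3i).
A real fundamental pair from Re and Im of e^((-3+3i)t)v: X_1 = e^(-3t)(cos(3t)·(0,1) + sin(3t)·(1,-3)), X_2 = e^(-3t)(sin(3t)·(0,1) - cos(3t)·(1,-3)).
General solution: C_1X_1 + C_2X_2.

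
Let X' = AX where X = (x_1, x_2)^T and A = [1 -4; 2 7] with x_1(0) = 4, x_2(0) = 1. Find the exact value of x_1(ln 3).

A = [[1,-4],[2,7]]; eigenvalues λ = 5, 3.
Eigenvectors: (-1,1) for λ=5, (2,-1) for λ=3.
From the initial condition, c_1 = 6, c_2 = 5.
x_1(ln 3) = (6)(3^5)(-1) + (5)(3^3)(2) = -1188.

-1188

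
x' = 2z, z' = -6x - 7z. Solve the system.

x(t) = -c_1e^(-4t) + 2c_2e^(-3t), z(t) = 2c_1e^(-4t) - 3c_2e^(-3t)

Coefficient matrix A = [[0, 2], [-6, -7]].
Characteristic polynomial det(A - λI) = λ^2 + 7λ + 12 = 0.
Eigenvalues λ = -4, -3.
For λ=-4: (A-λI) row 1 is [4, 2], so an eigenvector is (-1, 2).
For λ=-3: (A-λI) row 1 is [3, 2], so an eigenvector is (2, -3).
General solution: c_1e^(-4t)(-1,2) + c_2e^(-3t)(2,-3).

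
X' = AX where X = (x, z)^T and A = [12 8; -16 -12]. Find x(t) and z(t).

x(t) = K_1e^(4t) + K_2e^(-4t), z(t) = -K_1e^(4t) - 2K_2e^(-4t)

Coefficient matrix A = [[12, 8], [-16, -12]].
Characteristic polynomial det(A - λI) = λ^2 - 16 = 0.
Eigenvalues λ = 4, -4.
For λ=4: (A-λI) row 1 is [8, 8], so an eigenvector is (1, -1).
For λ=-4: (A-λI) row 1 is [16, 8], so an eigenvector is (1, -2).
General solution: K_1e^(4t)(1,-1) + K_2e^(-4t)(1,-2).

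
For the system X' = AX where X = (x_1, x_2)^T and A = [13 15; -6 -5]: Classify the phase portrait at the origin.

A = [[13,15],[-6,-5]]; det(A-λI) = λ^2 - 8λ + 25.
λ = 4 ± 3i: positive real part.

unstable spiral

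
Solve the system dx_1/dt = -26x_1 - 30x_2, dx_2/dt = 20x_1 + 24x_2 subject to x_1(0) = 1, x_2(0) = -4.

x_1(t) = 10e^(4t) - 9e^(-6t), x_2(t) = -10e^(4t) + 6e^(-6t)

Coefficient matrix A = [[-26, -30], [20, 24]].
Characteristic polynomial det(A - λI) = λ^2 + 2λ - 24 = 0.
Eigenvalues λ = -6, 4.
For λ=-6: (A-λI) row 1 is [-20, -30], so an eigenvector is (-3, 2).
For λ=4: (A-λI) row 1 is [-30, -30], so an eigenvector is (1, -1).
General solution: c_1e^(-6t)(-3,2) + c_2e^(4t)(1,-1).
Applying x_1(0)=1, x_2(0)=-4 gives c_1=3, c_2=10.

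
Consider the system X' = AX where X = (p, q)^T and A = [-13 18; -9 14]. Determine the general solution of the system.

Coefficient matrix A = [[-13, 18], [-9, 14]].
Characteristic polynomial det(A - λI) = λ^2 - λ - 20 = 0.
Eigenvalues λ = 5, -4.
For λ=5: (A-λI) row 1 is [-18, 18], so an eigenvector is (-1, -1).
For λ=-4: (A-λI) row 1 is [-9, 18], so an eigenvector is (2, 1).
General solution: C_1e^(5t)(-1,-1) + C_2e^(-4t)(2,1).

p(t) = -C_1e^(5t) + 2C_2e^(-4t), q(t) = -C_1e^(5t) + C_2e^(-4t)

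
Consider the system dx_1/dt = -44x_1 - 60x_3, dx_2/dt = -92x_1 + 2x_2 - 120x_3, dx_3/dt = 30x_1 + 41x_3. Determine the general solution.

Coefficient matrix A = [[-44, 0, -60], [-92, 2, -120], [30, 0, 41]].
det(A - λI) = 0 gives eigenvalues λ = 2, -4, 1.
For λ=2: eigenvector (0,1,0).
For λ=-4: eigenvector (-3,-6,2).
For λ=1: eigenvector (4,8,-3).
General solution: C_1e^(2t)(0,1,0) + C_2e^(-4t)(-3,-6,2) + C_3e^(t)(4,8,-3).

x_1(t) = -3C_2e^(-4t) + 4C_3e^(t), x_2(t) = C_1e^(2t) - 6C_2e^(-4t) + 8C_3e^(t), x_3(t) = 2C_2e^(-4t) - 3C_3e^(t)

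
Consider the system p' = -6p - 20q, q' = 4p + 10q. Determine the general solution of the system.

Coefficient matrix A = [[-6, -20], [4, 10]].
Characteristic polynomial det(A - λI) = λ^2 - 4λ + 20 = 0.
Eigenvalues λ = 2 ± 4i (complex conjugate pair).
For λ=2+4i: an eigenvector is (-2,1) - i(-1,0) = (-2 + i, 1).
A real fundamental pair from Re and Im of e^((2+4i)t)v: X_1 = e^(2t)(cos(4t)·(-2,1) + sin(4t)·(-1,0)), X_2 = e^(2t)(sin(4t)·(-2,1) - cos(4t)·(-1,0)).
General solution: c_1X_1 + c_2X_2.

p(t) = -c_1e^(2t)sin(4t) - 2c_1e^(2t)cos(4t) - 2c_2e^(2t)sin(4t) + c_2e^(2t)cos(4t), q(t) = c_1e^(2t)cos(4t) + c_2e^(2t)sin(4t)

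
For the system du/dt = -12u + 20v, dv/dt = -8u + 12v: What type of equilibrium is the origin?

A = [[-12,20],[-8,12]]; det(A-λI) = λ^2 + 16.
λ = 0 ± 4i: zero real part.

center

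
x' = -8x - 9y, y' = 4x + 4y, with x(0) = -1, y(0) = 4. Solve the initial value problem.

Coefficient matrix A = [[-8, -9], [4, 4]].
Characteristic polynomial det(A - λI) = λ^2 + 4λ + 4 = 0.
Single eigenvalue λ = -2 with algebraic multiplicity 2.
Eigenvector v = (3,-2); generalized eigenvector w with (A-λI)w=v is (1,-1).
General solution: e^(-2t)[c_1·v + c_2·(t·v + w)].
Applying x(0)=-1, y(0)=4 gives c_1=3, c_2=-10.

x(t) = -30te^(-2t) - e^(-2t), y(t) = 20te^(-2t) + 4e^(-2t)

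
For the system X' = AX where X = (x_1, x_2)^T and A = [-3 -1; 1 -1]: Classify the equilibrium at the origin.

stable improper node

A = [[-3,-1],[1,-1]]; det(A-λI) = λ^2 + 4λ + 4.
repeated λ = -2 with a single eigenvector.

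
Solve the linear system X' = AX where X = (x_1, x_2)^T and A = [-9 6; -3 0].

Coefficient matrix A = [[-9, 6], [-3, 0]].
Characteristic polynomial det(A - λI) = λ^2 + 9λ + 18 = 0.
Eigenvalues λ = -3, -6.
For λ=-3: (A-λI) row 1 is [-6, 6], so an eigenvector is (1, 1).
For λ=-6: (A-λI) row 1 is [-3, 6], so an eigenvector is (2, 1).
General solution: c_1e^(-3t)(1,1) + c_2e^(-6t)(2,1).

x_1(t) = c_1e^(-3t) + 2c_2e^(-6t), x_2(t) = c_1e^(-3t) + c_2e^(-6t)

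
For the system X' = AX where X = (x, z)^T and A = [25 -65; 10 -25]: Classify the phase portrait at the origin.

center

A = [[25,-65],[10,-25]]; det(A-λI) = λ^2 + 25.
λ = 0 ± 5i: zero real part.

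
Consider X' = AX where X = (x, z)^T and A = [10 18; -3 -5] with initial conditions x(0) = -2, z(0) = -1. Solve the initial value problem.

Coefficient matrix A = [[10, 18], [-3, -5]].
Characteristic polynomial det(A - λI) = λ^2 - 5λ + 4 = 0.
Eigenvalues λ = 4, 1.
For λ=4: (A-λI) row 1 is [6, 18], so an eigenvector is (-3, 1).
For λ=1: (A-λI) row 1 is [9, 18], so an eigenvector is (-2, 1).
General solution: K_1e^(4t)(-3,1) + K_2e^(t)(-2,1).
Applying x(0)=-2, z(0)=-1 gives K_1=4, K_2=-5.

x(t) = -12e^(4t) + 10e^(t), z(t) = 4e^(4t) - 5e^(t)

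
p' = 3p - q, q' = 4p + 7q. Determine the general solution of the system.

Coefficient matrix A = [[3, -1], [4, 7]].
Characteristic polynomial det(A - λI) = λ^2 - 10λ + 25 = 0.
Single eigenvalue λ = 5 with algebraic multiplicity 2.
Eigenvector v = (-1,2); generalized eigenvector w with (A-λI)w=v is (-1,3).
General solution: e^(5t)[K_1·v + K_2·(t·v + w)].

p(t) = -K_1e^(5t) - K_2te^(5t) - K_2e^(5t), q(t) = 2K_1e^(5t) + 2K_2te^(5t) + 3K_2e^(5t)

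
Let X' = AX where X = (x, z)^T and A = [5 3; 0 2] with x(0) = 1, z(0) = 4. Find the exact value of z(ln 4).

64

A = [[5,3],[0,2]]; eigenvalues λ = 5, 2.
Eigenvectors: (1,0) for λ=5, (-1,1) for λ=2.
From the initial condition, c_1 = 5, c_2 = 4.
z(ln 4) = (5)(4^5)(0) + (4)(4^2)(1) = 64.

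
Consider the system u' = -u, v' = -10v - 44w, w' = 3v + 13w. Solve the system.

u(t) = c_2e^(-t), v(t) = -11c_1e^(2t) - 4c_3e^(t), w(t) = 3c_1e^(2t) + c_3e^(t)

Coefficient matrix A = [[-1, 0, 0], [0, -10, -44], [0, 3, 13]].
det(A - λI) = 0 gives eigenvalues λ = 2, -1, 1.
For λ=2: eigenvector (0,-11,3).
For λ=-1: eigenvector (1,0,0).
For λ=1: eigenvector (0,-4,1).
General solution: c_1e^(2t)(0,-11,3) + c_2e^(-t)(1,0,0) + c_3e^(t)(0,-4,1).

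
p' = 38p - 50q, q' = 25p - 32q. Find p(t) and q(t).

p(t) = 3K_1e^(3t)sin(5t) - K_1e^(3t)cos(5t) - K_2e^(3t)sin(5t) - 3K_2e^(3t)cos(5t), q(t) = 2K_1e^(3t)sin(5t) - K_1e^(3t)cos(5t) - K_2e^(3t)sin(5t) - 2K_2e^(3t)cos(5t)

Coefficient matrix A = [[38, -50], [25, -32]].
Characteristic polynomial det(A - λI) = λ^2 - 6λ + 34 = 0.
Eigenvalues λ = 3 ± 5i (complex conjugate pair).
For λ=3+5i: an eigenvector is (-1,-1) - i(3,2) = (-1 - 3i, -1 - 2i).
A real fundamental pair from Re and Im of e^((3+5i)t)v: X_1 = e^(3t)(cos(5t)·(-1,-1) + sin(5t)·(3,2)), X_2 = e^(3t)(sin(5t)·(-1,-1) - cos(5t)·(3,2)).
General solution: K_1X_1 + K_2X_2.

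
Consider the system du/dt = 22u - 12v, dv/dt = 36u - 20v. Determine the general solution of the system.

u(t) = -K_1e^(-2t) - 2K_2e^(4t), v(t) = -2K_1e^(-2t) - 3K_2e^(4t)

Coefficient matrix A = [[22, -12], [36, -20]].
Characteristic polynomial det(A - λI) = λ^2 - 2λ - 8 = 0.
Eigenvalues λ = -2, 4.
For λ=-2: (A-λI) row 1 is [24, -12], so an eigenvector is (-1, -2).
For λ=4: (A-λI) row 1 is [18, -12], so an eigenvector is (-2, -3).
General solution: K_1e^(-2t)(-1,-2) + K_2e^(4t)(-2,-3).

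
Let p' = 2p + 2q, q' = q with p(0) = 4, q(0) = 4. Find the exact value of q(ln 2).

A = [[2,2],[0,1]]; eigenvalues λ = 2, 1.
Eigenvectors: (-1,0) for λ=2, (-2,1) for λ=1.
From the initial condition, c_1 = -12, c_2 = 4.
q(ln 2) = (-12)(2^2)(0) + (4)(2^1)(1) = 8.

8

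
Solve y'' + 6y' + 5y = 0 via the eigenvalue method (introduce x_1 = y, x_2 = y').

Let x_1 = y, x_2 = y'. Then x_1' = x_2 and x_2' = -5x_1 - 6x_2.
A = [[0,1],[-5,-6]]; det(A-λI) = λ^2 + 6λ + 5.
Eigenvalues λ = -5, -1 with eigenvectors (1,-5), (1,-1).

y(t) = c_1e^(-5t) + c_2e^(-t)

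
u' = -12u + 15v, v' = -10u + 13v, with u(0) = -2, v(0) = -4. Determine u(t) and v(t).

Coefficient matrix A = [[-12, 15], [-10, 13]].
Characteristic polynomial det(A - λI) = λ^2 - λ - 6 = 0.
Eigenvalues λ = 3, -2.
For λ=3: (A-λI) row 1 is [-15, 15], so an eigenvector is (-1, -1).
For λ=-2: (A-λI) row 1 is [-10, 15], so an eigenvector is (-3, -2).
General solution: C_1e^(3t)(-1,-1) + C_2e^(-2t)(-3,-2).
Applying u(0)=-2, v(0)=-4 gives C_1=8, C_2=-2.

u(t) = -8e^(3t) + 6e^(-2t), v(t) = -8e^(3t) + 4e^(-2t)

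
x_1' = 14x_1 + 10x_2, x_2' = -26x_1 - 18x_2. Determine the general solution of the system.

Coefficient matrix A = [[14, 10], [-26, -18]].
Characteristic polynomial det(A - λI) = λ^2 + 4λ + 8 = 0.
Eigenvalues λ = -2 ± 2i (complex conjugate pair).
For λ=-2+2i: an eigenvector is (1,-2) - i(-2,3) = (1 + 2i, -2 - 3i).
A real fundamental pair from Re and Im of e^((-2+2i)t)v: X_1 = e^(-2t)(cos(2t)·(1,-2) + sin(2t)·(-2,3)), X_2 = e^(-2t)(sin(2t)·(1,-2) - cos(2t)·(-2,3)).
General solution: c_1X_1 + c_2X_2.

x_1(t) = -2c_1e^(-2t)sin(2t) + c_1e^(-2t)cos(2t) + c_2e^(-2t)sin(2t) + 2c_2e^(-2t)cos(2t), x_2(t) = 3c_1e^(-2t)sin(2t) - 2c_1e^(-2t)cos(2t) - 2c_2e^(-2t)sin(2t) - 3c_2e^(-2t)cos(2t)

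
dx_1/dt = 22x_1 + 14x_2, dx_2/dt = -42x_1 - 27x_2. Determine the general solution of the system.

x_1(t) = -K_1e^(-6t) - 2K_2e^(t), x_2(t) = 2K_1e^(-6t) + 3K_2e^(t)

Coefficient matrix A = [[22, 14], [-42, -27]].
Characteristic polynomial det(A - λI) = λ^2 + 5λ - 6 = 0.
Eigenvalues λ = -6, 1.
For λ=-6: (A-λI) row 1 is [28, 14], so an eigenvector is (-1, 2).
For λ=1: (A-λI) row 1 is [21, 14], so an eigenvector is (-2, 3).
General solution: K_1e^(-6t)(-1,2) + K_2e^(t)(-2,3).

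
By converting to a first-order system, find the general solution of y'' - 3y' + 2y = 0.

y(t) = c_1e^(t) + c_2e^(2t)

Let x_1 = y, x_2 = y'. Then x_1' = x_2 and x_2' = -2x_1 + 3x_2.
A = [[0,1],[-2,3]]; det(A-λI) = λ^2 - 3λ + 2.
Eigenvalues λ = 1, 2 with eigenvectors (1,1), (1,2).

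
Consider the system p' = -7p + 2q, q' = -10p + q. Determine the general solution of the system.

p(t) = K_1e^(-3t)cos(2t) + K_2e^(-3t)sin(2t), q(t) = -K_1e^(-3t)sin(2t) + 2K_1e^(-3t)cos(2t) + 2K_2e^(-3t)sin(2t) + K_2e^(-3t)cos(2t)

Coefficient matrix A = [[-7, 2], [-10, 1]].
Characteristic polynomial det(A - λI) = λ^2 + 6λ + 13 = 0.
Eigenvalues λ = -3 ± 2i (complex conjugate pair).
For λ=-3+2i: an eigenvector is (1,2) - i(0,-1) = (1, 2 + i).
A real fundamental pair from Re and Im of e^((-3+2i)t)v: X_1 = e^(-3t)(cos(2t)·(1,2) + sin(2t)·(0,-1)), X_2 = e^(-3t)(sin(2t)·(1,2) - cos(2t)·(0,-1)).
General solution: K_1X_1 + K_2X_2.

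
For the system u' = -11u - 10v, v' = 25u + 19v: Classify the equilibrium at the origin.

A = [[-11,-10],[25,19]]; det(A-λI) = λ^2 - 8λ + 41.
λ = 4 ± 5i: positive real part.

unstable spiral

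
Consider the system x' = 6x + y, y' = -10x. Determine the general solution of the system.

x(t) = c_1e^(3t)cos(t) + c_2e^(3t)sin(t), y(t) = -c_1e^(3t)sin(t) - 3c_1e^(3t)cos(t) - 3c_2e^(3t)sin(t) + c_2e^(3t)cos(t)

Coefficient matrix A = [[6, 1], [-10, 0]].
Characteristic polynomial det(A - λI) = λ^2 - 6λ + 10 = 0.
Eigenvalues λ = 3 ± i (complex conjugate pair).
For λ=3+i: an eigenvector is (1,-3) - i(0,-1) = (1, -3 + i).
A real fundamental pair from Re and Im of e^((3+i)t)v: X_1 = e^(3t)(cos(t)·(1,-3) + sin(t)·(0,-1)), X_2 = e^(3t)(sin(t)·(1,-3) - cos(t)·(0,-1)).
General solution: c_1X_1 + c_2X_2.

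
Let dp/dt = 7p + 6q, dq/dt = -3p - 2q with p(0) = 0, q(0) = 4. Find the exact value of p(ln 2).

A = [[7,6],[-3,-2]]; eigenvalues λ = 4, 1.
Eigenvectors: (-2,1) for λ=4, (1,-1) for λ=1.
From the initial condition, c_1 = -4, c_2 = -8.
p(ln 2) = (-4)(2^4)(-2) + (-8)(2^1)(1) = 112.

112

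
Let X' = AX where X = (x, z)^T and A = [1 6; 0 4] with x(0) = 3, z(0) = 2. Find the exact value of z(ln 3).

A = [[1,6],[0,4]]; eigenvalues λ = 4, 1.
Eigenvectors: (2,1) for λ=4, (1,0) for λ=1.
From the initial condition, c_1 = 2, c_2 = -1.
z(ln 3) = (2)(3^4)(1) + (-1)(3^1)(0) = 162.

162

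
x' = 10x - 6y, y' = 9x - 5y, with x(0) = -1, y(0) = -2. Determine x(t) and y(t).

Coefficient matrix A = [[10, -6], [9, -5]].
Characteristic polynomial det(A - λI) = λ^2 - 5λ + 4 = 0.
Eigenvalues λ = 4, 1.
For λ=4: (A-λI) row 1 is [6, -6], so an eigenvector is (1, 1).
For λ=1: (A-λI) row 1 is [9, -6], so an eigenvector is (-2, -3).
General solution: c_1e^(4t)(1,1) + c_2e^(t)(-2,-3).
Applying x(0)=-1, y(0)=-2 gives c_1=1, c_2=1.

x(t) = e^(4t) - 2e^(t), y(t) = e^(4t) - 3e^(t)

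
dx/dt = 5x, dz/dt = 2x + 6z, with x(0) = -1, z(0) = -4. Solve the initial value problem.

x(t) = -e^(5t), z(t) = -6e^(6t) + 2e^(5t)

Coefficient matrix A = [[5, 0], [2, 6]].
Characteristic polynomial det(A - λI) = λ^2 - 11λ + 30 = 0.
Eigenvalues λ = 5, 6.
For λ=5: (A-λI) row 2 is [2, 1], so an eigenvector is (-1, 2).
For λ=6: (A-λI) row 1 is [-1, 0], so an eigenvector is (0, -1).
General solution: c_1e^(5t)(-1,2) + c_2e^(6t)(0,-1).
Applying x(0)=-1, z(0)=-4 gives c_1=1, c_2=6.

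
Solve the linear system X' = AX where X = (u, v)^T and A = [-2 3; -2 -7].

Coefficient matrix A = [[-2, 3], [-2, -7]].
Characteristic polynomial det(A - λI) = λ^2 + 9λ + 20 = 0.
Eigenvalues λ = -4, -5.
For λ=-4: (A-λI) row 1 is [2, 3], so an eigenvector is (3, -2).
For λ=-5: (A-λI) row 1 is [3, 3], so an eigenvector is (-1, 1).
General solution: c_1e^(-4t)(3,-2) + c_2e^(-5t)(-1,1).

u(t) = 3c_1e^(-4t) - c_2e^(-5t), v(t) = -2c_1e^(-4t) + c_2e^(-5t)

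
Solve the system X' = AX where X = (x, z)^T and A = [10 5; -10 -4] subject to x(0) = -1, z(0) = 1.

Coefficient matrix A = [[10, 5], [-10, -4]].
Characteristic polynomial det(A - λI) = λ^2 - 6λ + 10 = 0.
Eigenvalues λ = 3 ± i (complex conjugate pair).
For λ=3+i: an eigenvector is (1,-1) - i(2,-3) = (1 - 2i, -1 + 3i).
A real fundamental pair from Re and Im of e^((3+i)t)v: X_1 = e^(3t)(cos(t)·(1,-1) + sin(t)·(2,-3)), X_2 = e^(3t)(sin(t)·(1,-1) - cos(t)·(2,-3)).
General solution: c_1X_1 + c_2X_2.
Applying x(0)=-1, z(0)=1 gives c_1=-1, c_2=0.

x(t) = -2e^(3t)sin(t) - e^(3t)cos(t), z(t) = 3e^(3t)sin(t) + e^(3t)cos(t)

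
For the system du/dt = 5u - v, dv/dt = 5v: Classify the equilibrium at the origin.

unstable improper node

A = [[5,-1],[0,5]]; det(A-λI) = λ^2 - 10λ + 25.
repeated λ = 5 with a single eigenvector.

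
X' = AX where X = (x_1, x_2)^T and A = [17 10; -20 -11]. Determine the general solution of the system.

x_1(t) = -C_1e^(3t)sin(2t) + 2C_1e^(3t)cos(2t) + 2C_2e^(3t)sin(2t) + C_2e^(3t)cos(2t), x_2(t) = C_1e^(3t)sin(2t) - 3C_1e^(3t)cos(2t) - 3C_2e^(3t)sin(2t) - C_2e^(3t)cos(2t)

Coefficient matrix A = [[17, 10], [-20, -11]].
Characteristic polynomial det(A - λI) = λ^2 - 6λ + 13 = 0.
Eigenvalues λ = 3 ± 2i (complex conjugate pair).
For λ=3+2i: an eigenvector is (2,-3) - i(-1,1) = (2 + i, -3 - i).
A real fundamental pair from Re and Im of e^((3+2i)t)v: X_1 = e^(3t)(cos(2t)·(2,-3) + sin(2t)·(-1,1)), X_2 = e^(3t)(sin(2t)·(2,-3) - cos(2t)·(-1,1)).
General solution: C_1X_1 + C_2X_2.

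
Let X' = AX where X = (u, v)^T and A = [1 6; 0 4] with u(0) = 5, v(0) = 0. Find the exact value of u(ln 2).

A = [[1,6],[0,4]]; eigenvalues λ = 4, 1.
Eigenvectors: (2,1) for λ=4, (-1,0) for λ=1.
From the initial condition, c_1 = 0, c_2 = -5.
u(ln 2) = (0)(2^4)(2) + (-5)(2^1)(-1) = 10.

10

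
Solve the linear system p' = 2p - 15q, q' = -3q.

p(t) = -c_1e^(2t) - 3c_2e^(-3t), q(t) = -c_2e^(-3t)

Coefficient matrix A = [[2, -15], [0, -3]].
Characteristic polynomial det(A - λI) = λ^2 + λ - 6 = 0.
Eigenvalues λ = 2, -3.
For λ=2: (A-λI) row 1 is [0, -15], so an eigenvector is (-1, 0).
For λ=-3: (A-λI) row 1 is [5, -15], so an eigenvector is (-3, -1).
General solution: c_1e^(2t)(-1,0) + c_2e^(-3t)(-3,-1).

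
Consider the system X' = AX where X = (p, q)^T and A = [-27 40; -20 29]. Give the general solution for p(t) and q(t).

p(t) = -K_1e^(t)sin(4t) + 3K_1e^(t)cos(4t) + 3K_2e^(t)sin(4t) + K_2e^(t)cos(4t), q(t) = -K_1e^(t)sin(4t) + 2K_1e^(t)cos(4t) + 2K_2e^(t)sin(4t) + K_2e^(t)cos(4t)

Coefficient matrix A = [[-27, 40], [-20, 29]].
Characteristic polynomial det(A - λI) = λ^2 - 2λ + 17 = 0.
Eigenvalues λ = 1 ± 4i (complex conjugate pair).
For λ=1+4i: an eigenvector is (3,2) - i(-1,-1) = (3 + i, 2 + i).
A real fundamental pair from Re and Im of e^((1+4i)t)v: X_1 = e^(t)(cos(4t)·(3,2) + sin(4t)·(-1,-1)), X_2 = e^(t)(sin(4t)·(3,2) - cos(4t)·(-1,-1)).
General solution: K_1X_1 + K_2X_2.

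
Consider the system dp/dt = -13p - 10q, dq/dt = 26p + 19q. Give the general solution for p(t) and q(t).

p(t) = C_1e^(3t)sin(2t) - 2C_1e^(3t)cos(2t) - 2C_2e^(3t)sin(2t) - C_2e^(3t)cos(2t), q(t) = -2C_1e^(3t)sin(2t) + 3C_1e^(3t)cos(2t) + 3C_2e^(3t)sin(2t) + 2C_2e^(3t)cos(2t)

Coefficient matrix A = [[-13, -10], [26, 19]].
Characteristic polynomial det(A - λI) = λ^2 - 6λ + 13 = 0.
Eigenvalues λ = 3 ± 2i (complex conjugate pair).
For λ=3+2i: an eigenvector is (-2,3) - i(1,-2) = (-2 - i, 3 + 2i).
A real fundamental pair from Re and Im of e^((3+2i)t)v: X_1 = e^(3t)(cos(2t)·(-2,3) + sin(2t)·(1,-2)), X_2 = e^(3t)(sin(2t)·(-2,3) - cos(2t)·(1,-2)).
General solution: C_1X_1 + C_2X_2.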